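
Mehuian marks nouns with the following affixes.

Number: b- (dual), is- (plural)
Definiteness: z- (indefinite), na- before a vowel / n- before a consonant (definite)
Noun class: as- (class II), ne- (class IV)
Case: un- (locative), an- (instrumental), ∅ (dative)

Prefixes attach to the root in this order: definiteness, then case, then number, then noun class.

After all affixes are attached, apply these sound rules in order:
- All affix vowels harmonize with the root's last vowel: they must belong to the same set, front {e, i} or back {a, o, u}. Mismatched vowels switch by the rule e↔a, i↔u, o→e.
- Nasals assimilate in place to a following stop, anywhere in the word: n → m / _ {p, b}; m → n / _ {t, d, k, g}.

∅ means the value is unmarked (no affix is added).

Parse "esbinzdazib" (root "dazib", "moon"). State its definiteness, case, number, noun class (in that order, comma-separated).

indefinite, locative, dual, class II

Segment: as-b-un-z-dazib.
definiteness: z- → indefinite.
case: un- → locative.
number: b- → dual.
noun class: as- → class II.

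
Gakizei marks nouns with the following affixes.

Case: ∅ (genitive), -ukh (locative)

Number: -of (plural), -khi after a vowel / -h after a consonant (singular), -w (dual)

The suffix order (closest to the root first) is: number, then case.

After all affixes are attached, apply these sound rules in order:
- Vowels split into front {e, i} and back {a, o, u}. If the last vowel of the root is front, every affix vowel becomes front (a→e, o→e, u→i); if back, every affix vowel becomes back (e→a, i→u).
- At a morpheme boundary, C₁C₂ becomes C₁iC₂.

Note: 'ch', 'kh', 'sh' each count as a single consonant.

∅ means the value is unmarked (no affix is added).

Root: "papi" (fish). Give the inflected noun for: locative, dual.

papiwikh

Attach number dual -w → papiw.
Attach case locative -ukh → papiwukh.
Apply vowel harmony: papiwukh → papiwikh.
Epenthesis: no change.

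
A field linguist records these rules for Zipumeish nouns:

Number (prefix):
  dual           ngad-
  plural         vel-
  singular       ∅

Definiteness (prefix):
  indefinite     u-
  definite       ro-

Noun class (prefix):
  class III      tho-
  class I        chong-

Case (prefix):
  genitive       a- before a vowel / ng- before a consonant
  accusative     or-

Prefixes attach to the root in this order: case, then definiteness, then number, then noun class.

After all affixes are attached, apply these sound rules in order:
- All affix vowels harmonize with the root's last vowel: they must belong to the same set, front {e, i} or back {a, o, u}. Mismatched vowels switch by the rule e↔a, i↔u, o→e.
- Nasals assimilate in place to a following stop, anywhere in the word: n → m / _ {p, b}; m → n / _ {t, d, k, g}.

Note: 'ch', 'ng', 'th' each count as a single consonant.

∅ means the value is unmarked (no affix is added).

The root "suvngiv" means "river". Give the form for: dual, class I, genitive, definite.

chengngedrengsuvngiv

Attach case genitive ng- (before consonant 's') → ngsuvngiv.
Attach definiteness definite ro- → rongsuvngiv.
Attach number dual ngad- → ngadrongsuvngiv.
Attach noun class class I chong- → chongngadrongsuvngiv.
Apply vowel harmony: chongngadrongsuvngiv → chengngedrengsuvngiv.
Nasal assimilation: no change.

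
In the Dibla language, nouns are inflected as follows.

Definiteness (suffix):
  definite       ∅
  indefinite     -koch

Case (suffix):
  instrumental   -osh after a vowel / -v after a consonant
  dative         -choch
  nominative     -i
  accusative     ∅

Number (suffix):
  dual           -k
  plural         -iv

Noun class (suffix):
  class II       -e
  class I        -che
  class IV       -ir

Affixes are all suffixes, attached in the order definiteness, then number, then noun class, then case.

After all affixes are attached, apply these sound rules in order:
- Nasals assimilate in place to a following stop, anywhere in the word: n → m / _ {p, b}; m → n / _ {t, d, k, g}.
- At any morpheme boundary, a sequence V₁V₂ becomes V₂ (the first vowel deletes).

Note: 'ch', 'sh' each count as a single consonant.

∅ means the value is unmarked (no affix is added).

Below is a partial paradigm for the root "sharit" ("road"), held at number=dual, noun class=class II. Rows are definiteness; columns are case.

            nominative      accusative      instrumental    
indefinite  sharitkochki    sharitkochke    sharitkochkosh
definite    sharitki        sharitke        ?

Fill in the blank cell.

sharitkosh

definiteness = definite: zero marking, form stays sharit.
Attach number dual -k → sharitk.
Attach noun class class II -e → sharitke.
Attach case instrumental -osh (after vowel 'e') → sharitkeosh.
Nasal assimilation: no change.
Apply vowel deletion: sharitkeosh → sharitkosh.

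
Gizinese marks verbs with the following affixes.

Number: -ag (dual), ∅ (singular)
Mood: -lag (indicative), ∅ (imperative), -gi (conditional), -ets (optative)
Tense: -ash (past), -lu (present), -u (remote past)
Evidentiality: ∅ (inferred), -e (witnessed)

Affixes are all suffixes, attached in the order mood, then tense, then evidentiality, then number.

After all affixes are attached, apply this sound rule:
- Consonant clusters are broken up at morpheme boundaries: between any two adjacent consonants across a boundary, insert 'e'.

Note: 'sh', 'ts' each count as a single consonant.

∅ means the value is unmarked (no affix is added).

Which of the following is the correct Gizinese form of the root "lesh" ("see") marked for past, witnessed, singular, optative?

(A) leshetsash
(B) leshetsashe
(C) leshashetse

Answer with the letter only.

B

Attach mood optative -ets → leshets.
Attach tense past -ash → leshetsash.
Attach evidentiality witnessed -e → leshetsashe.
number = singular: zero marking, form stays leshetsashe.
Epenthesis: no change.
So the correct form is leshetsashe, option (B).
(C) leshashetse is wrong: it has the affixes in the wrong order.
(A) leshetsash is wrong: it uses inferred instead of witnessed for evidentiality.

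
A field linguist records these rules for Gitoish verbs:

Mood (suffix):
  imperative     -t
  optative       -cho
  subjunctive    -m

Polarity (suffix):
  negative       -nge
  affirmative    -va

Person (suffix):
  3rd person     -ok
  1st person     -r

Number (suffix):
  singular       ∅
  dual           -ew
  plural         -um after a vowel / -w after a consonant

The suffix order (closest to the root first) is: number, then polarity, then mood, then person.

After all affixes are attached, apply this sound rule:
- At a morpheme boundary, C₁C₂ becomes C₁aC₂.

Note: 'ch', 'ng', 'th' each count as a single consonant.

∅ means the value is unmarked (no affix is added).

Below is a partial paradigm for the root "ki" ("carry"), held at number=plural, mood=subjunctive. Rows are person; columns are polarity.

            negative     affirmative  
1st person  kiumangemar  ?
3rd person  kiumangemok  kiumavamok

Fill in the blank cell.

Attach number plural -um (after vowel 'i') → kium.
Attach polarity affirmative -va → kiumva.
Attach mood subjunctive -m → kiumvam.
Attach person 1st person -r → kiumvamr.
Apply epenthesis: kiumvamr → kiumavamar.

kiumavamar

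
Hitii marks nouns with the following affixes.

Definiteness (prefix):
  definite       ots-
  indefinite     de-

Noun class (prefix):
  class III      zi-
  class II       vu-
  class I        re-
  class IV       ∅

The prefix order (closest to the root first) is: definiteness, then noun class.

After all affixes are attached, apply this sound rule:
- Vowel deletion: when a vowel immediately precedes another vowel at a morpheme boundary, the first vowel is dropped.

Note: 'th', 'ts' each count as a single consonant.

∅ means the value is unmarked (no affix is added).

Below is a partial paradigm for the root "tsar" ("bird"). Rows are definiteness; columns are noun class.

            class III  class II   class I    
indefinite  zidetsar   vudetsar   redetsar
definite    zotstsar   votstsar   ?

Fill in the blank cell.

Attach definiteness definite ots- → otstsar.
Attach noun class class I re- → reotstsar.
Apply vowel deletion: reotstsar → rotstsar.

rotstsar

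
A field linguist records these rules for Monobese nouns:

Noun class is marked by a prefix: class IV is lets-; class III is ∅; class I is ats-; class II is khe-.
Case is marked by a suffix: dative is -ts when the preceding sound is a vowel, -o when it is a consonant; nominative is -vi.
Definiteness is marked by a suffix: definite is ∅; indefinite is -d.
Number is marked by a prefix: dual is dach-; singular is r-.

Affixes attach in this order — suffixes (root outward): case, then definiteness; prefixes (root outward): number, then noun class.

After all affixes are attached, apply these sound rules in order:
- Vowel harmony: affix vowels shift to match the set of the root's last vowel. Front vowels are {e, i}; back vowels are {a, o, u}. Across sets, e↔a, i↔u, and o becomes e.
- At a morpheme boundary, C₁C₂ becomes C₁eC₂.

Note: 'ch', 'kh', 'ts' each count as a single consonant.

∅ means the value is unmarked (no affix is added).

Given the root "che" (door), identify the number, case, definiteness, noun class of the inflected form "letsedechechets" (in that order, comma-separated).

Segment: lets-dach-che-ts.
number: dach- → dual.
case: -ts/o → dative.
definiteness: ∅ → definite.
noun class: lets- → class IV.

dual, dative, definite, class IV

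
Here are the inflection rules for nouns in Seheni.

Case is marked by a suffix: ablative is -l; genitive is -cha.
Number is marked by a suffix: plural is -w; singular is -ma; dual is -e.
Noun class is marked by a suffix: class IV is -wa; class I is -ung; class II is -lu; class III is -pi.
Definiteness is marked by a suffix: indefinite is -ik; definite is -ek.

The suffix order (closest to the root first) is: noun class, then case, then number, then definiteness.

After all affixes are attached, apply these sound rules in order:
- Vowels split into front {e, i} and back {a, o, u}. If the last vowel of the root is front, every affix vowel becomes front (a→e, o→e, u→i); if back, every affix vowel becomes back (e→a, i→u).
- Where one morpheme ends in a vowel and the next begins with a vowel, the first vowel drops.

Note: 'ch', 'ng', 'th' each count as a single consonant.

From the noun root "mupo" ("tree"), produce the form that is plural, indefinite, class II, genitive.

Attach noun class class II -lu → mupolu.
Attach case genitive -cha → mupolucha.
Attach number plural -w → mupoluchaw.
Attach definiteness indefinite -ik → mupoluchawik.
Apply vowel harmony: mupoluchawik → mupoluchawuk.
Vowel deletion: no change.

mupoluchawuk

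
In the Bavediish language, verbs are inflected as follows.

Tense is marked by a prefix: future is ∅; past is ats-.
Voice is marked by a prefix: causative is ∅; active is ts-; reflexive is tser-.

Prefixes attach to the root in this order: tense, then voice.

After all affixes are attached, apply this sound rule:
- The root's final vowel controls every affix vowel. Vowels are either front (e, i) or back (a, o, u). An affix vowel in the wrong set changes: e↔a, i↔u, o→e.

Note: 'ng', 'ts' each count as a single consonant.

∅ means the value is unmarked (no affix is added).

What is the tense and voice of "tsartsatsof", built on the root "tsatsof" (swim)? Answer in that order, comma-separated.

future, reflexive

Segment: tser-tsatsof.
tense: ∅ → future.
voice: tser- → reflexive.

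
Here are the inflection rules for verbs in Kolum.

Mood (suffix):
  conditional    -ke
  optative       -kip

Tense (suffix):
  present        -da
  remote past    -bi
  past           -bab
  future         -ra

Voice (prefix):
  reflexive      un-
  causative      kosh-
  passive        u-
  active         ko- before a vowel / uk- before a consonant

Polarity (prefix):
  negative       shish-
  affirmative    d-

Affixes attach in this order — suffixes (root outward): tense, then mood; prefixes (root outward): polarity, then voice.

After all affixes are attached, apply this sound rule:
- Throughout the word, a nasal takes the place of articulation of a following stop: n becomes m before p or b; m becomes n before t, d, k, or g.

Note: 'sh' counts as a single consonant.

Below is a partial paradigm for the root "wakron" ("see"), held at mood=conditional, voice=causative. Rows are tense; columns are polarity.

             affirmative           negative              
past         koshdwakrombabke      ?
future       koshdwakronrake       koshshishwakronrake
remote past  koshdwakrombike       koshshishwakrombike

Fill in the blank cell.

koshshishwakrombabke

Attach tense past -bab → wakronbab.
Attach polarity negative shish- → shishwakronbab.
Attach mood conditional -ke → shishwakronbabke.
Attach voice causative kosh- → koshshishwakronbabke.
Apply nasal assimilation: koshshishwakronbabke → koshshishwakrombabke.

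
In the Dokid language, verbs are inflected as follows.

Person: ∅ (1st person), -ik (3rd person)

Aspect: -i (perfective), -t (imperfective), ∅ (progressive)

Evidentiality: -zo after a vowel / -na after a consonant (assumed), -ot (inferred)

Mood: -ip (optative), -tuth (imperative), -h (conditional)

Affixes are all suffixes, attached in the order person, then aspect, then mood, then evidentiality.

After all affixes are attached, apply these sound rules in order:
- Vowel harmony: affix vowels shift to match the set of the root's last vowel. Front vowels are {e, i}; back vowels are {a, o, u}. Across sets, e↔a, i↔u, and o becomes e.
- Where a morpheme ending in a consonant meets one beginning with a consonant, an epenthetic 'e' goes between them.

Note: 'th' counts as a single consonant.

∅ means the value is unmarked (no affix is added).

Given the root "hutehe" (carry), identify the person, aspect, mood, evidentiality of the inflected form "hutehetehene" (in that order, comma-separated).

Segment: hutehe-t-h-na.
person: ∅ → 1st person.
aspect: -t → imperfective.
mood: -h → conditional.
evidentiality: -zo/na → assumed.

1st person, imperfective, conditional, assumed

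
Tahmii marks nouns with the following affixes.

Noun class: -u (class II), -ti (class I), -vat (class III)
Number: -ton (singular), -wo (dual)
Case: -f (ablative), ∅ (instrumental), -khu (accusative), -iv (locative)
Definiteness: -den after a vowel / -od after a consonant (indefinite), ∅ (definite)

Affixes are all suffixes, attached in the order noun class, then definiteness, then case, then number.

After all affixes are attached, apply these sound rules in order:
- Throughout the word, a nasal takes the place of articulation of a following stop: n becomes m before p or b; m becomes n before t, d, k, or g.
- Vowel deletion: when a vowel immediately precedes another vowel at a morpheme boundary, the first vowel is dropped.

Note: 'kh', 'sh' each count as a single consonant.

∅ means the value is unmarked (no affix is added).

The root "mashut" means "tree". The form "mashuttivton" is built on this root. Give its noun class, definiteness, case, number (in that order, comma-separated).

Segment: mashut-ti-iv-ton.
noun class: -ti → class I.
definiteness: ∅ → definite.
case: -iv → locative.
number: -ton → singular.

class I, definite, locative, singular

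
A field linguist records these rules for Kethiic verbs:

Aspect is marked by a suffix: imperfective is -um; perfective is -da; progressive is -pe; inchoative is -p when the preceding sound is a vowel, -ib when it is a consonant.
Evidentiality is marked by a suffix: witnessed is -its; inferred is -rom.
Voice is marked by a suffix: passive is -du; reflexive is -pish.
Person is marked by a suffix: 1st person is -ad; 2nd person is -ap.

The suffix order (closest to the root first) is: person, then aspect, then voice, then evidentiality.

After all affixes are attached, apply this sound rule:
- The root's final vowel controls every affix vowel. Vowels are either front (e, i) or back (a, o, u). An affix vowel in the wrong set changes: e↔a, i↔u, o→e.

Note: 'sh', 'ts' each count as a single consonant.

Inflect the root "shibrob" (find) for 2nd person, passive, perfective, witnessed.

Attach person 2nd person -ap → shibrobap.
Attach aspect perfective -da → shibrobapda.
Attach voice passive -du → shibrobapdadu.
Attach evidentiality witnessed -its → shibrobapdaduits.
Apply vowel harmony: shibrobapdaduits → shibrobapdaduuts.

shibrobapdaduuts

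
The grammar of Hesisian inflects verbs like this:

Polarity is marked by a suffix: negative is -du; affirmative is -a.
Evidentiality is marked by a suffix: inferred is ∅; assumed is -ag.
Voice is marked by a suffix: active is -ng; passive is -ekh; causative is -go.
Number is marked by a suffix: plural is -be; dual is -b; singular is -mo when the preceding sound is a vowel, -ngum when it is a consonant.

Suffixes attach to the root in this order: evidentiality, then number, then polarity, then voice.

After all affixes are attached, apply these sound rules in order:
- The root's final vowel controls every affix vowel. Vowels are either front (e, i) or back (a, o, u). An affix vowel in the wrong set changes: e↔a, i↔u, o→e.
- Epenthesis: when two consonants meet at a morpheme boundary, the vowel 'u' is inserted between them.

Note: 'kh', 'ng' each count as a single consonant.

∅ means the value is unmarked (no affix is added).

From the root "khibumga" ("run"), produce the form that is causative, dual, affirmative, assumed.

Attach evidentiality assumed -ag → khibumgaag.
Attach number dual -b → khibumgaagb.
Attach polarity affirmative -a → khibumgaagba.
Attach voice causative -go → khibumgaagbago.
Vowel harmony: no change.
Apply epenthesis: khibumgaagbago → khibumgaagubago.

khibumgaagubago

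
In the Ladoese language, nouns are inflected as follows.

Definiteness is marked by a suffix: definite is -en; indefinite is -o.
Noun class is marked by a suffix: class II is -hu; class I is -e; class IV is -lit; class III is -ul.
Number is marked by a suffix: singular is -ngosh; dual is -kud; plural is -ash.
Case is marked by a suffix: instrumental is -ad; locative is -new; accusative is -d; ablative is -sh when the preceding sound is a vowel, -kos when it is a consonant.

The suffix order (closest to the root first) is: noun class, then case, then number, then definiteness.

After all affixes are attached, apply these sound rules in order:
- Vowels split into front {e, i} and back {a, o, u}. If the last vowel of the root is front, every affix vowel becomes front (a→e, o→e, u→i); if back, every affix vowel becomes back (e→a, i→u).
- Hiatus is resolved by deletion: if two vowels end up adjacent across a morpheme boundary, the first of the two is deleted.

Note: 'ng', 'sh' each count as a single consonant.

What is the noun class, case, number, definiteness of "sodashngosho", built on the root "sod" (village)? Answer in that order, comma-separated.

class I, ablative, singular, indefinite

Segment: sod-e-sh-ngosh-o.
noun class: -e → class I.
case: -sh/kos → ablative.
number: -ngosh → singular.
definiteness: -o → indefinite.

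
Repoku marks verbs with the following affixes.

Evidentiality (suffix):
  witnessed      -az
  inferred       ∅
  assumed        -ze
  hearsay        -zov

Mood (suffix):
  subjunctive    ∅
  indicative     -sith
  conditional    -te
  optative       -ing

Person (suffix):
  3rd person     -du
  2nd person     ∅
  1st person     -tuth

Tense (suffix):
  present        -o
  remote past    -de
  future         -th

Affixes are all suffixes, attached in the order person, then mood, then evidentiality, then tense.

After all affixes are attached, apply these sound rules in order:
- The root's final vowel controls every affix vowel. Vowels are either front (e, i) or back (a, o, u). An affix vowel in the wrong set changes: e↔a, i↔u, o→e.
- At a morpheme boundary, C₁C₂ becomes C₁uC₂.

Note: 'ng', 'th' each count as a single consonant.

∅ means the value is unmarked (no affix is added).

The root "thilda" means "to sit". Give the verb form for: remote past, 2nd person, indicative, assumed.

thildasuthuzada

person = 2nd person: zero marking, form stays thilda.
Attach mood indicative -sith → thildasith.
Attach evidentiality assumed -ze → thildasithze.
Attach tense remote past -de → thildasithzede.
Apply vowel harmony: thildasithzede → thildasuthzada.
Apply epenthesis: thildasuthzada → thildasuthuzada.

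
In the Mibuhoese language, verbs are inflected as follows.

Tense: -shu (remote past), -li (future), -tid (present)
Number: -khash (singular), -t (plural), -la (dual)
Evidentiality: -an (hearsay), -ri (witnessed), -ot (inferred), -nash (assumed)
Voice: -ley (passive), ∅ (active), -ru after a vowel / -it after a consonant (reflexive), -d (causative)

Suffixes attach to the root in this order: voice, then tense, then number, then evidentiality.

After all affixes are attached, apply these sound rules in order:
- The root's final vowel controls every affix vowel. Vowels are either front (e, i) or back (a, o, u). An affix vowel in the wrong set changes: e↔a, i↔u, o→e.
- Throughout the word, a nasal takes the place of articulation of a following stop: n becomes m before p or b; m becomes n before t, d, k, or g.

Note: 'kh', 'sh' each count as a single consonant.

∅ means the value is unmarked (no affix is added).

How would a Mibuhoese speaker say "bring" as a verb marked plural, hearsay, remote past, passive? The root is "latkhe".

latkheleyshiten

Attach voice passive -ley → latkheley.
Attach tense remote past -shu → latkheleyshu.
Attach number plural -t → latkheleyshut.
Attach evidentiality hearsay -an → latkheleyshutan.
Apply vowel harmony: latkheleyshutan → latkheleyshiten.
Nasal assimilation: no change.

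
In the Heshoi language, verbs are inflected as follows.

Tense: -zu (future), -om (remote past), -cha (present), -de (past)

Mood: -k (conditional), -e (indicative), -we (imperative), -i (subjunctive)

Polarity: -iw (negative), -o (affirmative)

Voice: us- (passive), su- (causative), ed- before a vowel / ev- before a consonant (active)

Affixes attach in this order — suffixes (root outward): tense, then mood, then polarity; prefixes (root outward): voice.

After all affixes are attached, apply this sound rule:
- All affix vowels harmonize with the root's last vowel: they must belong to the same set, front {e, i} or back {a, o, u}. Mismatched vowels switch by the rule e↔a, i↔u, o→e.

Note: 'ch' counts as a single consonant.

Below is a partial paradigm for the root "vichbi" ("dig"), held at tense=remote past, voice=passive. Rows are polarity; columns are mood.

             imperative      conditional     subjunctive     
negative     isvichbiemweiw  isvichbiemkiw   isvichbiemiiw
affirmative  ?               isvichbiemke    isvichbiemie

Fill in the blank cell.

isvichbiemwee

Attach tense remote past -om → vichbiom.
Attach mood imperative -we → vichbiomwe.
Attach polarity affirmative -o → vichbiomweo.
Attach voice passive us- → usvichbiomweo.
Apply vowel harmony: usvichbiomweo → isvichbiemwee.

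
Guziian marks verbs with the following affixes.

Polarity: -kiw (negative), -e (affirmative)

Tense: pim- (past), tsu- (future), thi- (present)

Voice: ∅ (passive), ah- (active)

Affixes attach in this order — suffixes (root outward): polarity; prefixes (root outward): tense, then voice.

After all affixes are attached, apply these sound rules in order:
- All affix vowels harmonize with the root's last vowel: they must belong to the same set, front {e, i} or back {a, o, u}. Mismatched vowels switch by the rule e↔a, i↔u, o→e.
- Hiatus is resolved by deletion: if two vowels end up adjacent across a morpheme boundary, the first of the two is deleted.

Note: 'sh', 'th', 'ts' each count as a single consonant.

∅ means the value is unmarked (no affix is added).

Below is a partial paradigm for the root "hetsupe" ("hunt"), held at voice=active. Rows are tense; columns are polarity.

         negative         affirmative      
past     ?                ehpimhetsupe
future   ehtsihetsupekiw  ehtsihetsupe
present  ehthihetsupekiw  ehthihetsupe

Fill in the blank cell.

Attach tense past pim- → pimhetsupe.
Attach polarity negative -kiw → pimhetsupekiw.
Attach voice active ah- → ahpimhetsupekiw.
Apply vowel harmony: ahpimhetsupekiw → ehpimhetsupekiw.
Vowel deletion: no change.

ehpimhetsupekiw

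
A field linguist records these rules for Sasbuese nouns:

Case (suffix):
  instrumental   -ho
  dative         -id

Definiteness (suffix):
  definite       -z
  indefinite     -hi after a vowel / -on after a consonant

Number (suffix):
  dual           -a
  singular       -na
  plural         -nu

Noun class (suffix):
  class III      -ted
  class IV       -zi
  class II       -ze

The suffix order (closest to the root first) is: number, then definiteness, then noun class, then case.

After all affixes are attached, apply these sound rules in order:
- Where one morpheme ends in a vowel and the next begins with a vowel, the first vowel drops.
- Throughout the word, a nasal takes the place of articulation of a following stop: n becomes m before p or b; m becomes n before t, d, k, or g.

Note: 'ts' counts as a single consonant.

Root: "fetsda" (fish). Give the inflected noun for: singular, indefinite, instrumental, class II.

fetsdanahizeho

Attach number singular -na → fetsdana.
Attach definiteness indefinite -hi (after vowel 'a') → fetsdanahi.
Attach noun class class II -ze → fetsdanahize.
Attach case instrumental -ho → fetsdanahizeho.
Vowel deletion: no change.
Nasal assimilation: no change.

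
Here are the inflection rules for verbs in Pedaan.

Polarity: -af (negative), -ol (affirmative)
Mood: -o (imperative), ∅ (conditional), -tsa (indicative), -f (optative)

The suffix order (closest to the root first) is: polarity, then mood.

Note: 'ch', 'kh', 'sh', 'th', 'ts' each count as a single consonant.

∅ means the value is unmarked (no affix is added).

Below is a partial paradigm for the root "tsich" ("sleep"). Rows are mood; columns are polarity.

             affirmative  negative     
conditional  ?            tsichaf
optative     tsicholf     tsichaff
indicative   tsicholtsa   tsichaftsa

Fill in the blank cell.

Attach polarity affirmative -ol → tsichol.
mood = conditional: zero marking, form stays tsichol.

tsichol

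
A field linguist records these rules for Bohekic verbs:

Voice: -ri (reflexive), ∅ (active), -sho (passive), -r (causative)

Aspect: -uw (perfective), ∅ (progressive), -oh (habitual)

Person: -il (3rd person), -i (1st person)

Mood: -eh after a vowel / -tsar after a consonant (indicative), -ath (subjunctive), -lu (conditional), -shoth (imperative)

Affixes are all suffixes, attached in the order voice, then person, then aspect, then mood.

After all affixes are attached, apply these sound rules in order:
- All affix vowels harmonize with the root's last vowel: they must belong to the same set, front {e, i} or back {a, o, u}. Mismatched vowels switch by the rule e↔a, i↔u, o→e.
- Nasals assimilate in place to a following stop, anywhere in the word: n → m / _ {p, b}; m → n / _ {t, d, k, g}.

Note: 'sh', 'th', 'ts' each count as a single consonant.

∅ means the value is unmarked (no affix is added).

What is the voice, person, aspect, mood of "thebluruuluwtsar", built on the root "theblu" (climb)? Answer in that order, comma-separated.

reflexive, 3rd person, perfective, indicative

Segment: theblu-ri-il-uw-tsar.
voice: -ri → reflexive.
person: -il → 3rd person.
aspect: -uw → perfective.
mood: -eh/tsar → indicative.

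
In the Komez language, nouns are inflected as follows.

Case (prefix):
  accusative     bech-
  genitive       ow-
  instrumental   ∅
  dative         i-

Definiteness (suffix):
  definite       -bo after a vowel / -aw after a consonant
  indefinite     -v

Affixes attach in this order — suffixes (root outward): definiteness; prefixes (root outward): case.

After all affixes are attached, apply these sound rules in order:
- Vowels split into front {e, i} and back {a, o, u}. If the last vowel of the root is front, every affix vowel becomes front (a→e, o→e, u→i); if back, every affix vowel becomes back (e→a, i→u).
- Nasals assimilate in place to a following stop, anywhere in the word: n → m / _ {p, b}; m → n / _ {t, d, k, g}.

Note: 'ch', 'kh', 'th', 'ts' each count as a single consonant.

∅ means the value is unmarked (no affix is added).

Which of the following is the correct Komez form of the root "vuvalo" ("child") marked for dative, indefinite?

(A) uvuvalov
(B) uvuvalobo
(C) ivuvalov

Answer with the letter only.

Attach definiteness indefinite -v → vuvalov.
Attach case dative i- → ivuvalov.
Apply vowel harmony: ivuvalov → uvuvalov.
Nasal assimilation: no change.
So the correct form is uvuvalov, option (A).
(B) uvuvalobo is wrong: it uses definite instead of indefinite for definiteness.
(C) ivuvalov is wrong: it fails to apply the sound rule(s).

A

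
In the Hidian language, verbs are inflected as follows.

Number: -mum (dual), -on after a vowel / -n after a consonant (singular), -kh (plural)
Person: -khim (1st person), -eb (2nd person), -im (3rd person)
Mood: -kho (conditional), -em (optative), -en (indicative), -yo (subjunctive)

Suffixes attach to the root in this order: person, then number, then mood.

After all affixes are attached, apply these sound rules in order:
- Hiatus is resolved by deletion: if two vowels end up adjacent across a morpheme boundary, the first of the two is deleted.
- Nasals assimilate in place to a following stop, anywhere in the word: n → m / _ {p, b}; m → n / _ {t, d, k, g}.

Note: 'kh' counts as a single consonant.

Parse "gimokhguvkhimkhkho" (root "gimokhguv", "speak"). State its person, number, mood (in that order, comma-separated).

Segment: gimokhguv-khim-kh-kho.
person: -khim → 1st person.
number: -kh → plural.
mood: -kho → conditional.

1st person, plural, conditional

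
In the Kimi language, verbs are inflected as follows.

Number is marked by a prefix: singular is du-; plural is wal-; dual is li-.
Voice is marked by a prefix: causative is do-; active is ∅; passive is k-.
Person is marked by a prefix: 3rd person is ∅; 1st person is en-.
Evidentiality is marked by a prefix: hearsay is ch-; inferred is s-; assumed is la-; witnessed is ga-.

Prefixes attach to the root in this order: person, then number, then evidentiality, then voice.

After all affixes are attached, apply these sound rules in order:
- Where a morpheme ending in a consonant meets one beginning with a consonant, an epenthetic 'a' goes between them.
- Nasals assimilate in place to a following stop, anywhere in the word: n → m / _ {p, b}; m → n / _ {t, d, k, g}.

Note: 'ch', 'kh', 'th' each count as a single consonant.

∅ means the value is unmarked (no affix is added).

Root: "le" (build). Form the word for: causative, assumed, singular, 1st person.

Attach person 1st person en- → enle.
Attach number singular du- → duenle.
Attach evidentiality assumed la- → laduenle.
Attach voice causative do- → doladuenle.
Apply epenthesis: doladuenle → doladuenale.
Nasal assimilation: no change.

doladuenale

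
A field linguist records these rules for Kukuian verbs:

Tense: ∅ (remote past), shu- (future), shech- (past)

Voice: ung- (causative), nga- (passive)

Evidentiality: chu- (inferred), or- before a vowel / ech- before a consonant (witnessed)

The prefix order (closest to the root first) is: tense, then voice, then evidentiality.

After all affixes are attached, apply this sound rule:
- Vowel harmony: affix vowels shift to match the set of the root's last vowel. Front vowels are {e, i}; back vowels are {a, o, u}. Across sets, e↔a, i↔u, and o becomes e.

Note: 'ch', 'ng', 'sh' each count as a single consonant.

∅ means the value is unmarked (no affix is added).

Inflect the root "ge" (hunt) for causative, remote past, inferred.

tense = remote past: zero marking, form stays ge.
Attach voice causative ung- → ungge.
Attach evidentiality inferred chu- → chuungge.
Apply vowel harmony: chuungge → chiingge.

chiingge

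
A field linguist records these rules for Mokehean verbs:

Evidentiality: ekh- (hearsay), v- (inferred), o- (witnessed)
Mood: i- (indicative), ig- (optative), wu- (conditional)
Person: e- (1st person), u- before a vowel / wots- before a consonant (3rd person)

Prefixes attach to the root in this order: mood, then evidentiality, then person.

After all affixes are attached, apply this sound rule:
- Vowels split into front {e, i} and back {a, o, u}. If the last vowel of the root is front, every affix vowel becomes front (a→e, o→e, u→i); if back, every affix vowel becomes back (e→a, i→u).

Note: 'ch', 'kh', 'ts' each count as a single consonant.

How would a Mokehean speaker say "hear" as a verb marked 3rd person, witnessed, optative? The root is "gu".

uouggu

Attach mood optative ig- → iggu.
Attach evidentiality witnessed o- → oiggu.
Attach person 3rd person u- (before vowel 'o') → uoiggu.
Apply vowel harmony: uoiggu → uouggu.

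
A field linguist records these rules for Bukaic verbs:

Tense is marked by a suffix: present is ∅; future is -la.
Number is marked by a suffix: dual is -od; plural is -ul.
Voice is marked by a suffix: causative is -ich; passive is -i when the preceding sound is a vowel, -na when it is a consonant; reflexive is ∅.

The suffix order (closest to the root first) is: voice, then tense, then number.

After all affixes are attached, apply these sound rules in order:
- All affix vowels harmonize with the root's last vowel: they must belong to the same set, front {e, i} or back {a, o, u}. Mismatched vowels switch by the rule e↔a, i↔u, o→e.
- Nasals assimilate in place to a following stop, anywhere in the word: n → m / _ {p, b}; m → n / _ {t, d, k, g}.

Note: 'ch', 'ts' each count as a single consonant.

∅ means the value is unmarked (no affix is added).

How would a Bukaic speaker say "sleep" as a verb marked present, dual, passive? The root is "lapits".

Attach voice passive -na (after consonant 'ts') → lapitsna.
tense = present: zero marking, form stays lapitsna.
Attach number dual -od → lapitsnaod.
Apply vowel harmony: lapitsnaod → lapitsneed.
Nasal assimilation: no change.

lapitsneed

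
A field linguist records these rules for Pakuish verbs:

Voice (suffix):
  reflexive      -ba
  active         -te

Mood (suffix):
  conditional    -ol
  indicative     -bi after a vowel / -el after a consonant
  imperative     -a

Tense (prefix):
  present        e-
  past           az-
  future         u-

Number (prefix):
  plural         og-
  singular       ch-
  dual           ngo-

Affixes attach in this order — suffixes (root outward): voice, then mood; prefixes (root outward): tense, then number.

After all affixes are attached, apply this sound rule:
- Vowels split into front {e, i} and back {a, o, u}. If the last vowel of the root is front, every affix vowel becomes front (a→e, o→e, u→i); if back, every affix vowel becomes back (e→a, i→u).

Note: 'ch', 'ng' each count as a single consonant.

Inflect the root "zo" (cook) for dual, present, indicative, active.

Attach voice active -te → zote.
Attach mood indicative -bi (after vowel 'e') → zotebi.
Attach tense present e- → ezotebi.
Attach number dual ngo- → ngoezotebi.
Apply vowel harmony: ngoezotebi → ngoazotabu.

ngoazotabu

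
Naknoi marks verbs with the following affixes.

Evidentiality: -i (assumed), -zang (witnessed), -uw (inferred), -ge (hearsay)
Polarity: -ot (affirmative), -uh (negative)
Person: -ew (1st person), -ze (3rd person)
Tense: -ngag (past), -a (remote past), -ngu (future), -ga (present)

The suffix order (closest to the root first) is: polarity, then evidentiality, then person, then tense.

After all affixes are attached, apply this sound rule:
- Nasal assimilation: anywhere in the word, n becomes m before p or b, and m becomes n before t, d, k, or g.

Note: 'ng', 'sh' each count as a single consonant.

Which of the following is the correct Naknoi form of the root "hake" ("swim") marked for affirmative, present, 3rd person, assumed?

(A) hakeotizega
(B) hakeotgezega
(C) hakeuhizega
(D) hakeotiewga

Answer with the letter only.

A

Attach polarity affirmative -ot → hakeot.
Attach evidentiality assumed -i → hakeoti.
Attach person 3rd person -ze → hakeotize.
Attach tense present -ga → hakeotizega.
Nasal assimilation: no change.
So the correct form is hakeotizega, option (A).
(C) hakeuhizega is wrong: it uses negative instead of affirmative for polarity.
(B) hakeotgezega is wrong: it uses hearsay instead of assumed for evidentiality.
(D) hakeotiewga is wrong: it uses 1st person instead of 3rd person for person.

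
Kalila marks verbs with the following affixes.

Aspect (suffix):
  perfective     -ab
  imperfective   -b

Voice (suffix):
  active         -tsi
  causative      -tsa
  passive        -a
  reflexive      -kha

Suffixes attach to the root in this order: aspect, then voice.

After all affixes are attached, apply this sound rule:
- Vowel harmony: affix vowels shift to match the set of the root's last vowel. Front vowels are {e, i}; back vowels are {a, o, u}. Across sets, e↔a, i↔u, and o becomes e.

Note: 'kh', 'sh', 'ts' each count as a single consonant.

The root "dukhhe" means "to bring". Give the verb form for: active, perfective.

Attach aspect perfective -ab → dukhheab.
Attach voice active -tsi → dukhheabtsi.
Apply vowel harmony: dukhheabtsi → dukhheebtsi.

dukhheebtsi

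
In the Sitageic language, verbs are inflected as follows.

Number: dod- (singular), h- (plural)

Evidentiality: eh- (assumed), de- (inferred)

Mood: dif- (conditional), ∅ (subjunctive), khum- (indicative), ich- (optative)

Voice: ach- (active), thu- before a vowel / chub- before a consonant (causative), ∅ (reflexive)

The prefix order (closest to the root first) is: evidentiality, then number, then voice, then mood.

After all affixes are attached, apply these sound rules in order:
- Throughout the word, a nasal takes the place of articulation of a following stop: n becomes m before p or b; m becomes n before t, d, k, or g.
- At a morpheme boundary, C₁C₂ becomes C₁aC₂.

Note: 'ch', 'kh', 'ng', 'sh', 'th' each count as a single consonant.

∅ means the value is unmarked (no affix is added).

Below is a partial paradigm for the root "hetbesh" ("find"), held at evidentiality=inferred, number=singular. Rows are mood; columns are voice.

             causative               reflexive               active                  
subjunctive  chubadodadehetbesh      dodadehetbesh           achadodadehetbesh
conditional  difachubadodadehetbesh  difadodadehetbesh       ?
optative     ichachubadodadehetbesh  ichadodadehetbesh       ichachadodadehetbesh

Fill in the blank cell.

difachadodadehetbesh

Attach evidentiality inferred de- → dehetbesh.
Attach number singular dod- → doddehetbesh.
Attach voice active ach- → achdoddehetbesh.
Attach mood conditional dif- → difachdoddehetbesh.
Nasal assimilation: no change.
Apply epenthesis: difachdoddehetbesh → difachadodadehetbesh.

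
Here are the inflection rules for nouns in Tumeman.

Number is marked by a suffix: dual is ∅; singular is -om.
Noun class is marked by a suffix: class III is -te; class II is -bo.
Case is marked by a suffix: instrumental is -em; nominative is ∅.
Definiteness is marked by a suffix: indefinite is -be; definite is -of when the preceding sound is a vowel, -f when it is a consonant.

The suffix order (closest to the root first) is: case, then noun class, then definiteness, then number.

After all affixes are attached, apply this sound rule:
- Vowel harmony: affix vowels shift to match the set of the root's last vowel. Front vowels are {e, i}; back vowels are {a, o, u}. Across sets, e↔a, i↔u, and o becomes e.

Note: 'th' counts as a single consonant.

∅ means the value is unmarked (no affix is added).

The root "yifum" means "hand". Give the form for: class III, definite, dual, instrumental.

yifumamtaof

Attach case instrumental -em → yifumem.
Attach noun class class III -te → yifumemte.
Attach definiteness definite -of (after vowel 'e') → yifumemteof.
number = dual: zero marking, form stays yifumemteof.
Apply vowel harmony: yifumemteof → yifumamtaof.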